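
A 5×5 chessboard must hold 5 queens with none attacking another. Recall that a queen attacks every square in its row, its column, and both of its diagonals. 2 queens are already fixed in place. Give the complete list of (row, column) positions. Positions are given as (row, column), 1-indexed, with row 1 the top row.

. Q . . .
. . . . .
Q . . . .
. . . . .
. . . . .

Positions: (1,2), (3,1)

Row 2: attacked by (1,2)→{1,2,3}; (3,1)→{1,2}. Safe: 4, 5. Place at column 4.
Row 4: attacked by (1,2)→{2,5}; (2,4)→{2,4}; (3,1)→{1,2}. Safe: 3. Place at column 3.
Row 5: attacked by (1,2)→{2}; (2,4)→{1,4}; (3,1)→{1,3}; (4,3)→{2,3,4}. Safe: 5. Place at column 5.
Columns [2, 4, 1, 3, 5], r−c [-1, -2, 2, 1, 0], r+c [3, 6, 4, 7, 10] are all distinct, so no two queens attack.

(1,2) (2,4) (3,1) (4,3) (5,5)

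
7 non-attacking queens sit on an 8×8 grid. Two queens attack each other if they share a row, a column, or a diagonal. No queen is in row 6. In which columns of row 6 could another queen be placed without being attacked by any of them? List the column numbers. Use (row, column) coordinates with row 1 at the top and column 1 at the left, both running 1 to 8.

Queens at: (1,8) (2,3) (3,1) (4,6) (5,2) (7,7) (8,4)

columns 5

(1,8) attacks row 6 at column 8 and diagonals 3.
(2,3) attacks row 6 at column 3 and diagonals 7.
(3,1) attacks row 6 at column 1 and diagonals 4.
(4,6) attacks row 6 at column 6 and diagonals 4, 8.
(5,2) attacks row 6 at column 2 and diagonals 1, 3.
(7,7) attacks row 6 at column 7 and diagonals 6, 8.
(8,4) attacks row 6 at column 4 and diagonals 2, 6.
Attacked columns: {1, 2, 3, 4, 6, 7, 8}. Safe: {5}.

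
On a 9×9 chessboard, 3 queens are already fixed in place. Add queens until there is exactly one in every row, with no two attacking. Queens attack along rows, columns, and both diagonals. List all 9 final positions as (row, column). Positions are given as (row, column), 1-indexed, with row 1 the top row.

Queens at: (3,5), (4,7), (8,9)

(1,8) (2,2) (3,5) (4,7) (5,1) (6,4) (7,6) (8,9) (9,3)

Row 1: attacked by (3,5)→{3,5,7}; (4,7)→{4,7}; (8,9)→{2,9}. Safe: 1, 6, 8. Place at column 8.
Row 2: attacked by (1,8)→{7,8,9}; (3,5)→{4,5,6}; (4,7)→{5,7,9}; (8,9)→{3,9}. Safe: 1, 2. Place at column 2.
Row 5: attacked by (1,8)→{4,8}; (2,2)→{2,5}; (3,5)→{3,5,7}; (4,7)→{6,7,8}; (8,9)→{6,9}. Safe: 1. Place at column 1.
Row 6: attacked by (1,8)→{3,8}; (2,2)→{2,6}; (3,5)→{2,5,8}; (4,7)→{5,7,9}; (5,1)→{1,2}; (8,9)→{7,9}. Safe: 4. Place at column 4.
Row 7: attacked by (1,8)→{2,8}; (2,2)→{2,7}; (3,5)→{1,5,9}; (4,7)→{4,7}; (5,1)→{1,3}; (6,4)→{3,4,5}; (8,9)→{8,9}. Safe: 6. Place at column 6.
Row 9: attacked by (1,8)→{8}; (2,2)→{2,9}; (3,5)→{5}; (4,7)→{2,7}; (5,1)→{1,5}; (6,4)→{1,4,7}; (7,6)→{4,6,8}; (8,9)→{8,9}. Safe: 3. Place at column 3.
Columns [8, 2, 5, 7, 1, 4, 6, 9, 3], r−c [-7, 0, -2, -3, 4, 2, 1, -1, 6], r+c [9, 4, 8, 11, 6, 10, 13, 17, 12] are all distinct, so no two queens attack.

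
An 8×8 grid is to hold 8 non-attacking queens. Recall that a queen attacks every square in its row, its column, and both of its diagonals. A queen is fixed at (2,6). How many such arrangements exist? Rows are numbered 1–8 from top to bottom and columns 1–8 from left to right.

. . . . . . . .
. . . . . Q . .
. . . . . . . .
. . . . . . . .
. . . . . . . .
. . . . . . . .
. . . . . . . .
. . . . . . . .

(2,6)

Branch on row 1: col 1 → 1; col 2 → 2; col 3 → 8; col 4 → 3; col 8 → 0.
Sum: 1 + 2 + 8 + 3 + 0 = 14.

14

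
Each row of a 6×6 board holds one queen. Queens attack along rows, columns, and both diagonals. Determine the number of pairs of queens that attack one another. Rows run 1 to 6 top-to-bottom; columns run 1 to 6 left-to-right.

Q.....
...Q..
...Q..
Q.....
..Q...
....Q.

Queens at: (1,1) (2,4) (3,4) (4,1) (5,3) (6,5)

Same column: (1,1)–(4,1) (column 1); (2,4)–(3,4) (column 4).
Total attacking pairs: 2.

2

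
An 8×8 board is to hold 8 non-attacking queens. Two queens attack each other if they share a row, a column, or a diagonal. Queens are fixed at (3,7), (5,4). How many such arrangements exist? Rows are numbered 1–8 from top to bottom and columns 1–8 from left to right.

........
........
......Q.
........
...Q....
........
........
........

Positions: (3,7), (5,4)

3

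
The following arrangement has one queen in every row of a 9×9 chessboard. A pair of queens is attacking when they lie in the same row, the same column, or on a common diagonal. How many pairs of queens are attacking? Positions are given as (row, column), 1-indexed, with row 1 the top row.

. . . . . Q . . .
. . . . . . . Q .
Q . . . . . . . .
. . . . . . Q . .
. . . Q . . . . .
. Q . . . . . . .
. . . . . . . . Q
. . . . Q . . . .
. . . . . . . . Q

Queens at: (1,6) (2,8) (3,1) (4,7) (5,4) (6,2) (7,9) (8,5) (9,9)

Same column: (7,9)–(9,9) (column 9).
Total attacking pairs: 1.

1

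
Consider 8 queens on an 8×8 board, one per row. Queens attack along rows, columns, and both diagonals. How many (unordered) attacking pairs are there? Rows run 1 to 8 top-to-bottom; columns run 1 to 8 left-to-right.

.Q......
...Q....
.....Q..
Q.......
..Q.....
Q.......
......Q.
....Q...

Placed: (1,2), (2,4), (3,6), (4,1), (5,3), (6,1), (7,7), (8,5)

2

Same column: (4,1)–(6,1) (column 1).
Same diagonal: (4,1)–(8,5) (|4−8| = |1−5| = 4).
Total attacking pairs: 2.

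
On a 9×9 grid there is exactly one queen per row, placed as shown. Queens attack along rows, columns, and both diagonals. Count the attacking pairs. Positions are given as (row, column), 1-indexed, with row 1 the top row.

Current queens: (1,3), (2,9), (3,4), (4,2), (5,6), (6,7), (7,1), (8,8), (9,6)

5

Same column: (5,6)–(9,6) (column 6).
Same diagonal: (2,9)–(5,6) (|2−5| = |9−6| = 3); (3,4)–(5,6) (|3−5| = |4−6| = 2); (3,4)–(6,7) (|3−6| = |4−7| = 3); (5,6)–(6,7) (|5−6| = |6−7| = 1).
Total attacking pairs: 5.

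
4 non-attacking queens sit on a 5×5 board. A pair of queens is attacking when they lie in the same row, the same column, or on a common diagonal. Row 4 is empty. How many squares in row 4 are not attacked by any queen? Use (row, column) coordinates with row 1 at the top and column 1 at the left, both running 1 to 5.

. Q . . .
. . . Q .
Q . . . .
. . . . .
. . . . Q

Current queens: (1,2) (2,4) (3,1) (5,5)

(1,2) attacks row 4 at column 2 and diagonals 5.
(2,4) attacks row 4 at column 4 and diagonals 2.
(3,1) attacks row 4 at column 1 and diagonals 2.
(5,5) attacks row 4 at column 5 and diagonals 4.
Attacked columns: {1, 2, 4, 5}. Safe: {3}.

1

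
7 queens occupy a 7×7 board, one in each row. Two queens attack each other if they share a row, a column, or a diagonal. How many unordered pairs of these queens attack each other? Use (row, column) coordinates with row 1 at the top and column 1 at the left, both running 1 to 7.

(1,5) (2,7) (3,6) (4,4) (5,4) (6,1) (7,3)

4

Same column: (4,4)–(5,4) (column 4).
Same diagonal: (2,7)–(3,6) (|2−3| = |7−6| = 1); (2,7)–(5,4) (|2−5| = |7−4| = 3); (3,6)–(5,4) (|3−5| = |6−4| = 2).
Total attacking pairs: 4.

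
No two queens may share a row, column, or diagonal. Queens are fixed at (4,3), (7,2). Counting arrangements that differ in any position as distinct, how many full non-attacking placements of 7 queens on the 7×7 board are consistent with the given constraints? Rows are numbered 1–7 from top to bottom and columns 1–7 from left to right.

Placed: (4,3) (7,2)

1

Branch on row 1: col 1 → 0; col 4 → 1; col 5 → 0; col 7 → 0.
Sum: 0 + 1 + 0 + 0 = 1.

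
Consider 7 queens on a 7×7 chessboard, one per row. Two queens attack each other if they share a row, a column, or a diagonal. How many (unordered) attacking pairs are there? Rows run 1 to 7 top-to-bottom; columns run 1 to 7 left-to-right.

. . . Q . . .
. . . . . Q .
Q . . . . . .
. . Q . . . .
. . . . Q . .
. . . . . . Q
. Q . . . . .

All columns are distinct and no two queens satisfy |Δrow| = |Δcol|, so no pair attacks.

0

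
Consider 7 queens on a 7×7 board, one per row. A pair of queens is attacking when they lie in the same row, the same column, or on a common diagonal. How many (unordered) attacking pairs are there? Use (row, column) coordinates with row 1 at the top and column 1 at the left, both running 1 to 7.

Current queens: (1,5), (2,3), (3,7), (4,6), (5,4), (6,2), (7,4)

Same column: (5,4)–(7,4) (column 4).
Same diagonal: (1,5)–(3,7) (|1−3| = |5−7| = 2); (3,7)–(4,6) (|3−4| = |7−6| = 1).
Total attacking pairs: 3.

3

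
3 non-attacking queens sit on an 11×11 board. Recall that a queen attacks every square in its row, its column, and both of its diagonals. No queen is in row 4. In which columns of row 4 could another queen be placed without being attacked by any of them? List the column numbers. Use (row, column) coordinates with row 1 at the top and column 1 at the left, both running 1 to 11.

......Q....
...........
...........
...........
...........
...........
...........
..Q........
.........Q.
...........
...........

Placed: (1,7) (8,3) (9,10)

(1,7) attacks row 4 at column 7 and diagonals 4, 10.
(8,3) attacks row 4 at column 3 and diagonals 7.
(9,10) attacks row 4 at column 10 and diagonals 5.
Attacked columns: {3, 4, 5, 7, 10}. Safe: {1, 2, 6, 8, 9, 11}.

columns 1, 2, 6, 8, 9, 11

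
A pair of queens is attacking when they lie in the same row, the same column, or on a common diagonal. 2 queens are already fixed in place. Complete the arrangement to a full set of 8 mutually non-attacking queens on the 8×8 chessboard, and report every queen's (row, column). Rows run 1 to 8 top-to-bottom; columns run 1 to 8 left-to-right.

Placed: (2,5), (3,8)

Row 1: attacked by (2,5)→{4,5,6}; (3,8)→{6,8}. Safe: 1, 2, 3, 7. Place at column 1.
Row 4: attacked by (1,1)→{1,4}; (2,5)→{3,5,7}; (3,8)→{7,8}. Safe: 2, 6. Place at column 6.
Row 5: attacked by (1,1)→{1,5}; (2,5)→{2,5,8}; (3,8)→{6,8}; (4,6)→{5,6,7}. Safe: 3, 4. Place at column 3.
Row 6: attacked by (1,1)→{1,6}; (2,5)→{1,5}; (3,8)→{5,8}; (4,6)→{4,6,8}; (5,3)→{2,3,4}. Safe: 7. Place at column 7.
Row 7: attacked by (1,1)→{1,7}; (2,5)→{5}; (3,8)→{4,8}; (4,6)→{3,6}; (5,3)→{1,3,5}; (6,7)→{6,7,8}. Safe: 2. Place at column 2.
Row 8: attacked by (1,1)→{1,8}; (2,5)→{5}; (3,8)→{3,8}; (4,6)→{2,6}; (5,3)→{3,6}; (6,7)→{5,7}; (7,2)→{1,2,3}. Safe: 4. Place at column 4.
Columns [1, 5, 8, 6, 3, 7, 2, 4], r−c [0, -3, -5, -2, 2, -1, 5, 4], r+c [2, 7, 11, 10, 8, 13, 9, 12] are all distinct, so no two queens attack.

(1,1) (2,5) (3,8) (4,6) (5,3) (6,7) (7,2) (8,4)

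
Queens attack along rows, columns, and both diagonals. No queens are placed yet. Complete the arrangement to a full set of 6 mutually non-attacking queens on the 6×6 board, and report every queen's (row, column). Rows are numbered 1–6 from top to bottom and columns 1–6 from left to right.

(1,4) (2,1) (3,5) (4,2) (5,6) (6,3)

Row 1: Safe: 1, 2, 3, 4, 5, 6. Place at column 4.
Row 2: attacked by (1,4)→{3,4,5}. Safe: 1, 2, 6. Place at column 1.
Row 3: attacked by (1,4)→{2,4,6}; (2,1)→{1,2}. Safe: 3, 5. Place at column 5.
Row 4: attacked by (1,4)→{1,4}; (2,1)→{1,3}; (3,5)→{4,5,6}. Safe: 2. Place at column 2.
Row 5: attacked by (1,4)→{4}; (2,1)→{1,4}; (3,5)→{3,5}; (4,2)→{1,2,3}. Safe: 6. Place at column 6.
Row 6: attacked by (1,4)→{4}; (2,1)→{1,5}; (3,5)→{2,5}; (4,2)→{2,4}; (5,6)→{5,6}. Safe: 3. Place at column 3.
Columns [4, 1, 5, 2, 6, 3], r−c [-3, 1, -2, 2, -1, 3], r+c [5, 3, 8, 6, 11, 9] are all distinct, so no two queens attack.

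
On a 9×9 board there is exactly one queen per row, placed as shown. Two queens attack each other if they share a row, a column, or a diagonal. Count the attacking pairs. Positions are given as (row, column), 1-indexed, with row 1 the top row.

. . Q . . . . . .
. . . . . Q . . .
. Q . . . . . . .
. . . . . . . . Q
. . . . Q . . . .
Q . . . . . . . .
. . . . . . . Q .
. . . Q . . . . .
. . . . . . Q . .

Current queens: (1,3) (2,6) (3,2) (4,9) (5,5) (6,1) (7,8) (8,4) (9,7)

All columns are distinct and no two queens satisfy |Δrow| = |Δcol|, so no pair attacks.

0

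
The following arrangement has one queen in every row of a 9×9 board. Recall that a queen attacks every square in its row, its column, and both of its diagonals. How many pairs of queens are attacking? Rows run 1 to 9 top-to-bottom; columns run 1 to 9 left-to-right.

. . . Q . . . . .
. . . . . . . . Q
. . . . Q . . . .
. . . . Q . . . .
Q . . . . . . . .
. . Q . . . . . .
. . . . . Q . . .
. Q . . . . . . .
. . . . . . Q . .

2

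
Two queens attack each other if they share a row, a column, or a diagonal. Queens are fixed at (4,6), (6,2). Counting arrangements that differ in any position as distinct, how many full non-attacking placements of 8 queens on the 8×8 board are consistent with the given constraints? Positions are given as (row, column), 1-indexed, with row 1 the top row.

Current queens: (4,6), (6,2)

Branch on row 1: col 1 → 1; col 4 → 0; col 5 → 2; col 8 → 0.
Sum: 1 + 0 + 2 + 0 = 3.

3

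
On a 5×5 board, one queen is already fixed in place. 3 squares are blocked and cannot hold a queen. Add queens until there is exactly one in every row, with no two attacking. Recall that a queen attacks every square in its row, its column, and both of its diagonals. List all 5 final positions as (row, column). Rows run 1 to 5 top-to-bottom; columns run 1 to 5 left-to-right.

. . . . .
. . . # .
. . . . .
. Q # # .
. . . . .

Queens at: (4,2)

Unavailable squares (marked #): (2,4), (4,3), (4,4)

Row 1: attacked by (4,2)→{2,5}. Safe: 1, 3, 4. Place at column 3.
Row 2: attacked by (1,3)→{2,3,4}; (4,2)→{2,4}. Blocked: 4. Safe: 1, 5. Place at column 1.
Row 3: attacked by (1,3)→{1,3,5}; (2,1)→{1,2}; (4,2)→{1,2,3}. Safe: 4. Place at column 4.
Row 5: attacked by (1,3)→{3}; (2,1)→{1,4}; (3,4)→{2,4}; (4,2)→{1,2,3}. Safe: 5. Place at column 5.
Columns [3, 1, 4, 2, 5], r−c [-2, 1, -1, 2, 0], r+c [4, 3, 7, 6, 10] are all distinct, so no two queens attack.

(1,3) (2,1) (3,4) (4,2) (5,5)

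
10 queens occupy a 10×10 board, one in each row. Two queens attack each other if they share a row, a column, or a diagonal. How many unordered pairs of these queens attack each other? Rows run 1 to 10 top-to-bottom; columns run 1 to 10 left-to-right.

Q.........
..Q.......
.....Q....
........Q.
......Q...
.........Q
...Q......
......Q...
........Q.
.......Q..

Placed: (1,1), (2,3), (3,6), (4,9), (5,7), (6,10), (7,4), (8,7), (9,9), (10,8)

4

Same column: (4,9)–(9,9) (column 9); (5,7)–(8,7) (column 7).
Same diagonal: (1,1)–(9,9) (|1−9| = |1−9| = 8); (9,9)–(10,8) (|9−10| = |9−8| = 1).
Total attacking pairs: 4.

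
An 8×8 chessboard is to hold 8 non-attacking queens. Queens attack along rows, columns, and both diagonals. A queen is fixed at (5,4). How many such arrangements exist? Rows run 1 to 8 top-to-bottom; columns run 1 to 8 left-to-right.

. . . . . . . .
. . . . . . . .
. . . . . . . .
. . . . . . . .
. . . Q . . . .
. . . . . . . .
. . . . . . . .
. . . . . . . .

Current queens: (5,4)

8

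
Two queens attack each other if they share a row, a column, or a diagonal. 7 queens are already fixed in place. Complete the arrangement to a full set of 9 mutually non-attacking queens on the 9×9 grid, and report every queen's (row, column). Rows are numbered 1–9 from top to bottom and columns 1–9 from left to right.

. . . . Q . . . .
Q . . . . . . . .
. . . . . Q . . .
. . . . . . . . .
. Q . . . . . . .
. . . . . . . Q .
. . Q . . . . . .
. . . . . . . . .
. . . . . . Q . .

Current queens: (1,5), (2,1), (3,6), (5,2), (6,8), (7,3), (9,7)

(1,5) (2,1) (3,6) (4,4) (5,2) (6,8) (7,3) (8,9) (9,7)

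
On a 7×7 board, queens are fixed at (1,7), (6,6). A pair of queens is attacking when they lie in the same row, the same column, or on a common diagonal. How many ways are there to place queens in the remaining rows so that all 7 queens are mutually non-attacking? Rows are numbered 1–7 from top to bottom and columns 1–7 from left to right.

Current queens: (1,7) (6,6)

1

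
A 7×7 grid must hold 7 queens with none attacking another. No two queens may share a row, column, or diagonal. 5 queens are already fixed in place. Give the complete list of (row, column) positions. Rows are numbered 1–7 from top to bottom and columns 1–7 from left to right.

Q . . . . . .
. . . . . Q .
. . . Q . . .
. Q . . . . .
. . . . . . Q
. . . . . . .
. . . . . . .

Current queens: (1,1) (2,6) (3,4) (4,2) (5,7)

(1,1) (2,6) (3,4) (4,2) (5,7) (6,5) (7,3)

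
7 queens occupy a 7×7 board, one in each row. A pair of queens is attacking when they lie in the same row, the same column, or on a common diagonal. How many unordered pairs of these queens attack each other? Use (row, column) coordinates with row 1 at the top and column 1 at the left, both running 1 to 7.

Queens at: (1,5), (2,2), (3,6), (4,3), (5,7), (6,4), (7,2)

2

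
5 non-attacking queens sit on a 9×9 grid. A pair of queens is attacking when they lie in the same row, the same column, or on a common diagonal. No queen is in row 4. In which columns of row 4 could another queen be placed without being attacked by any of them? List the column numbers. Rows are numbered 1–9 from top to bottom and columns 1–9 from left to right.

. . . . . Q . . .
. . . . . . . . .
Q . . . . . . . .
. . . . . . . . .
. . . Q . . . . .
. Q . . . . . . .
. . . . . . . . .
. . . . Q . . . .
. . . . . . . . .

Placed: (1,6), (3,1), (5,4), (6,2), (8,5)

(1,6) attacks row 4 at column 6 and diagonals 3, 9.
(3,1) attacks row 4 at column 1 and diagonals 2.
(5,4) attacks row 4 at column 4 and diagonals 3, 5.
(6,2) attacks row 4 at column 2 and diagonals 4.
(8,5) attacks row 4 at column 5 and diagonals 1, 9.
Attacked columns: {1, 2, 3, 4, 5, 6, 9}. Safe: {7, 8}.

columns 7, 8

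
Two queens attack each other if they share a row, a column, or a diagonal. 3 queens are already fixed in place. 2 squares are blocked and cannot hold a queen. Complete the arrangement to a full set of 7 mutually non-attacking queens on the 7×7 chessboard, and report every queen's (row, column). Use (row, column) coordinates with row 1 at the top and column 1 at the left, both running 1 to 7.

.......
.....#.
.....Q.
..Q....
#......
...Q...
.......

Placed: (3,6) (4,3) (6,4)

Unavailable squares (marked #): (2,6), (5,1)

(1,5) (2,2) (3,6) (4,3) (5,7) (6,4) (7,1)

Row 1: attacked by (3,6)→{4,6}; (4,3)→{3,6}; (6,4)→{4}. Safe: 1, 2, 5, 7. Place at column 5.
Row 2: attacked by (1,5)→{4,5,6}; (3,6)→{5,6,7}; (4,3)→{1,3,5}; (6,4)→{4}. Blocked: 6. Safe: 2. Place at column 2.
Row 5: attacked by (1,5)→{1,5}; (2,2)→{2,5}; (3,6)→{4,6}; (4,3)→{2,3,4}; (6,4)→{3,4,5}. Blocked: 1. Safe: 7. Place at column 7.
Row 7: attacked by (1,5)→{5}; (2,2)→{2,7}; (3,6)→{2,6}; (4,3)→{3,6}; (5,7)→{5,7}; (6,4)→{3,4,5}. Safe: 1. Place at column 1.
Columns [5, 2, 6, 3, 7, 4, 1], r−c [-4, 0, -3, 1, -2, 2, 6], r+c [6, 4, 9, 7, 12, 10, 8] are all distinct, so no two queens attack.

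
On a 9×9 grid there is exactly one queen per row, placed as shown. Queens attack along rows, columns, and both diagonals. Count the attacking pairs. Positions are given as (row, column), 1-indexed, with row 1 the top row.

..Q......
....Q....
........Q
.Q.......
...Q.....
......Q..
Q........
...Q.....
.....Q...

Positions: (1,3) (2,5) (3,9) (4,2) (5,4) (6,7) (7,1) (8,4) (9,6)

2

Same column: (5,4)–(8,4) (column 4).
Same diagonal: (3,9)–(8,4) (|3−8| = |9−4| = 5).
Total attacking pairs: 2.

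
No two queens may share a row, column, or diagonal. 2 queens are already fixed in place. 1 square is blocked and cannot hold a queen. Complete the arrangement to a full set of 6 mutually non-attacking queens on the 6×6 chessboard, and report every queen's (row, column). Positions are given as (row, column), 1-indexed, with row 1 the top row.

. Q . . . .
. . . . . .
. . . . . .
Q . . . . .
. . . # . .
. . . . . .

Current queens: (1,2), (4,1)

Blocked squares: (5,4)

(1,2) (2,4) (3,6) (4,1) (5,3) (6,5)

Row 2: attacked by (1,2)→{1,2,3}; (4,1)→{1,3}. Safe: 4, 5, 6. Place at column 4.
Row 3: attacked by (1,2)→{2,4}; (2,4)→{3,4,5}; (4,1)→{1,2}. Safe: 6. Place at column 6.
Row 5: attacked by (1,2)→{2,6}; (2,4)→{1,4}; (3,6)→{4,6}; (4,1)→{1,2}. Blocked: 4. Safe: 3, 5. Place at column 3.
Row 6: attacked by (1,2)→{2}; (2,4)→{4}; (3,6)→{3,6}; (4,1)→{1,3}; (5,3)→{2,3,4}. Safe: 5. Place at column 5.
Columns [2, 4, 6, 1, 3, 5], r−c [-1, -2, -3, 3, 2, 1], r+c [3, 6, 9, 5, 8, 11] are all distinct, so no two queens attack.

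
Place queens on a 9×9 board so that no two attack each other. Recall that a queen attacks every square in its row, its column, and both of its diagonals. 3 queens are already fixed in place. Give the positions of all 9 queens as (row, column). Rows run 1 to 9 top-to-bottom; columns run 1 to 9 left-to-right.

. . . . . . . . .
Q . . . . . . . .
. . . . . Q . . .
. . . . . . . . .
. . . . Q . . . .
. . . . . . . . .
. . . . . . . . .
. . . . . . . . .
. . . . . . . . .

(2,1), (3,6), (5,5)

(1,3) (2,1) (3,6) (4,8) (5,5) (6,2) (7,4) (8,9) (9,7)

Row 1: attacked by (2,1)→{1,2}; (3,6)→{4,6,8}; (5,5)→{1,5,9}. Safe: 3, 7. Place at column 3.
Row 4: attacked by (1,3)→{3,6}; (2,1)→{1,3}; (3,6)→{5,6,7}; (5,5)→{4,5,6}. Safe: 2, 8, 9. Place at column 8.
Row 6: attacked by (1,3)→{3,8}; (2,1)→{1,5}; (3,6)→{3,6,9}; (4,8)→{6,8}; (5,5)→{4,5,6}. Safe: 2, 7. Place at column 2.
Row 7: attacked by (1,3)→{3,9}; (2,1)→{1,6}; (3,6)→{2,6}; (4,8)→{5,8}; (5,5)→{3,5,7}; (6,2)→{1,2,3}. Safe: 4. Place at column 4.
Row 8: attacked by (1,3)→{3}; (2,1)→{1,7}; (3,6)→{1,6}; (4,8)→{4,8}; (5,5)→{2,5,8}; (6,2)→{2,4}; (7,4)→{3,4,5}. Safe: 9. Place at column 9.
Row 9: attacked by (1,3)→{3}; (2,1)→{1,8}; (3,6)→{6}; (4,8)→{3,8}; (5,5)→{1,5,9}; (6,2)→{2,5}; (7,4)→{2,4,6}; (8,9)→{8,9}. Safe: 7. Place at column 7.
Columns [3, 1, 6, 8, 5, 2, 4, 9, 7], r−c [-2, 1, -3, -4, 0, 4, 3, -1, 2], r+c [4, 3, 9, 12, 10, 8, 11, 17, 16] are all distinct, so no two queens attack.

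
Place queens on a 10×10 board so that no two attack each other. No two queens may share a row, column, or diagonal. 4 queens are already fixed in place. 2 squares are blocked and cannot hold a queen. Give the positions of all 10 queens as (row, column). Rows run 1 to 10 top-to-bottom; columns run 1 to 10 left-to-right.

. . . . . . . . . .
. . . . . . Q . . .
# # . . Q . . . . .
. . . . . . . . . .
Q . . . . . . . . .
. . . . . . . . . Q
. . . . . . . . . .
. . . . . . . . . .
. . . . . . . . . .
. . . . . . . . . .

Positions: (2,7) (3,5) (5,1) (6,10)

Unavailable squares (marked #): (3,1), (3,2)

Row 1: attacked by (2,7)→{6,7,8}; (3,5)→{3,5,7}; (5,1)→{1,5}; (6,10)→{5,10}. Safe: 2, 4, 9. Place at column 4.
Row 4: attacked by (1,4)→{1,4,7}; (2,7)→{5,7,9}; (3,5)→{4,5,6}; (5,1)→{1,2}; (6,10)→{8,10}. Safe: 3. Place at column 3.
Row 7: attacked by (1,4)→{4,10}; (2,7)→{2,7}; (3,5)→{1,5,9}; (4,3)→{3,6}; (5,1)→{1,3}; (6,10)→{9,10}. Safe: 8. Place at column 8.
Row 8: attacked by (1,4)→{4}; (2,7)→{1,7}; (3,5)→{5,10}; (4,3)→{3,7}; (5,1)→{1,4}; (6,10)→{8,10}; (7,8)→{7,8,9}. Safe: 2, 6. Place at column 6.
Row 9: attacked by (1,4)→{4}; (2,7)→{7}; (3,5)→{5}; (4,3)→{3,8}; (5,1)→{1,5}; (6,10)→{7,10}; (7,8)→{6,8,10}; (8,6)→{5,6,7}. Safe: 2, 9. Place at column 9.
Row 10: attacked by (1,4)→{4}; (2,7)→{7}; (3,5)→{5}; (4,3)→{3,9}; (5,1)→{1,6}; (6,10)→{6,10}; (7,8)→{5,8}; (8,6)→{4,6,8}; (9,9)→{8,9,10}. Safe: 2. Place at column 2.
Columns [4, 7, 5, 3, 1, 10, 8, 6, 9, 2], r−c [-3, -5, -2, 1, 4, -4, -1, 2, 0, 8], r+c [5, 9, 8, 7, 6, 16, 15, 14, 18, 12] are all distinct, so no two queens attack.

(1,4) (2,7) (3,5) (4,3) (5,1) (6,10) (7,8) (8,6) (9,9) (10,2)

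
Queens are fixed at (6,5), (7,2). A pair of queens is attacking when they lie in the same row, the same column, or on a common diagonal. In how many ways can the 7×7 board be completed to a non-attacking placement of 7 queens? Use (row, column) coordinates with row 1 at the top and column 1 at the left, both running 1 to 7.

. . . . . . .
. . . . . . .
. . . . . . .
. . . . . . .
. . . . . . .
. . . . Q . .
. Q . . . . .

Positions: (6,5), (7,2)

Branch on row 1: col 1 → 0; col 3 → 0; col 4 → 0; col 6 → 3; col 7 → 0.
Sum: 0 + 0 + 0 + 3 + 0 = 3.

3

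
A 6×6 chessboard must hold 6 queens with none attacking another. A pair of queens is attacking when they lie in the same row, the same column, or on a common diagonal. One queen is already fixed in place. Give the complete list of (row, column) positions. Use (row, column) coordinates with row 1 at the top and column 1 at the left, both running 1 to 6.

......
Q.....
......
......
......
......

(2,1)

(1,4) (2,1) (3,5) (4,2) (5,6) (6,3)

Row 1: attacked by (2,1)→{1,2}. Safe: 3, 4, 5, 6. Place at column 4.
Row 3: attacked by (1,4)→{2,4,6}; (2,1)→{1,2}. Safe: 3, 5. Place at column 5.
Row 4: attacked by (1,4)→{1,4}; (2,1)→{1,3}; (3,5)→{4,5,6}. Safe: 2. Place at column 2.
Row 5: attacked by (1,4)→{4}; (2,1)→{1,4}; (3,5)→{3,5}; (4,2)→{1,2,3}. Safe: 6. Place at column 6.
Row 6: attacked by (1,4)→{4}; (2,1)→{1,5}; (3,5)→{2,5}; (4,2)→{2,4}; (5,6)→{5,6}. Safe: 3. Place at column 3.
Columns [4, 1, 5, 2, 6, 3], r−c [-3, 1, -2, 2, -1, 3], r+c [5, 3, 8, 6, 11, 9] are all distinct, so no two queens attack.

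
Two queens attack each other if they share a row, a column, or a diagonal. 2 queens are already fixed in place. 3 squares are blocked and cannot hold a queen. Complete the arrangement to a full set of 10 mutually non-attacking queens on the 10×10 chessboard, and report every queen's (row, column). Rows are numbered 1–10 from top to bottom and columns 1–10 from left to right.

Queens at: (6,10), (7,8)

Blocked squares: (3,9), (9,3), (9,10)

Row 1: attacked by (6,10)→{5,10}; (7,8)→{2,8}. Safe: 1, 3, 4, 6, 7, 9. Place at column 4.
Row 2: attacked by (1,4)→{3,4,5}; (6,10)→{6,10}; (7,8)→{3,8}. Safe: 1, 2, 7, 9. Place at column 7.
Row 3: attacked by (1,4)→{2,4,6}; (2,7)→{6,7,8}; (6,10)→{7,10}; (7,8)→{4,8}. Blocked: 9. Safe: 1, 3, 5. Place at column 1.
Row 4: attacked by (1,4)→{1,4,7}; (2,7)→{5,7,9}; (3,1)→{1,2}; (6,10)→{8,10}; (7,8)→{5,8}. Safe: 3, 6. Place at column 6.
Row 5: attacked by (1,4)→{4,8}; (2,7)→{4,7,10}; (3,1)→{1,3}; (4,6)→{5,6,7}; (6,10)→{9,10}; (7,8)→{6,8,10}. Safe: 2. Place at column 2.
Row 8: attacked by (1,4)→{4}; (2,7)→{1,7}; (3,1)→{1,6}; (4,6)→{2,6,10}; (5,2)→{2,5}; (6,10)→{8,10}; (7,8)→{7,8,9}. Safe: 3. Place at column 3.
Row 9: attacked by (1,4)→{4}; (2,7)→{7}; (3,1)→{1,7}; (4,6)→{1,6}; (5,2)→{2,6}; (6,10)→{7,10}; (7,8)→{6,8,10}; (8,3)→{2,3,4}. Blocked: 3,10. Safe: 5, 9. Place at column 5.
Row 10: attacked by (1,4)→{4}; (2,7)→{7}; (3,1)→{1,8}; (4,6)→{6}; (5,2)→{2,7}; (6,10)→{6,10}; (7,8)→{5,8}; (8,3)→{1,3,5}; (9,5)→{4,5,6}. Safe: 9. Place at column 9.
Columns [4, 7, 1, 6, 2, 10, 8, 3, 5, 9], r−c [-3, -5, 2, -2, 3, -4, -1, 5, 4, 1], r+c [5, 9, 4, 10, 7, 16, 15, 11, 14, 19] are all distinct, so no two queens attack.

(1,4) (2,7) (3,1) (4,6) (5,2) (6,10) (7,8) (8,3) (9,5) (10,9)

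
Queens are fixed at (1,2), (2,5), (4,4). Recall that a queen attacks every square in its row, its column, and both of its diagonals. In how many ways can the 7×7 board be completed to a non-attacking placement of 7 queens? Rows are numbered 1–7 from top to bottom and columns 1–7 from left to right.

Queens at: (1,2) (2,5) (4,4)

Branch on row 3: col 1 → 1; col 7 → 1.
Sum: 1 + 1 = 2.

2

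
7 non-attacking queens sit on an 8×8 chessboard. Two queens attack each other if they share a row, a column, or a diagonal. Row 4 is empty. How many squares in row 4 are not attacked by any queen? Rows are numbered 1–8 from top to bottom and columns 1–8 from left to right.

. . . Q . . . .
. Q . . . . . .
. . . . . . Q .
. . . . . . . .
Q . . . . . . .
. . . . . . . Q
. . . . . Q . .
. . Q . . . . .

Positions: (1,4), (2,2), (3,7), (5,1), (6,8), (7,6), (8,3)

1

(1,4) attacks row 4 at column 4 and diagonals 1, 7.
(2,2) attacks row 4 at column 2 and diagonals 4.
(3,7) attacks row 4 at column 7 and diagonals 6, 8.
(5,1) attacks row 4 at column 1 and diagonals 2.
(6,8) attacks row 4 at column 8 and diagonals 6.
(7,6) attacks row 4 at column 6 and diagonals 3.
(8,3) attacks row 4 at column 3 and diagonals 7.
Attacked columns: {1, 2, 3, 4, 6, 7, 8}. Safe: {5}.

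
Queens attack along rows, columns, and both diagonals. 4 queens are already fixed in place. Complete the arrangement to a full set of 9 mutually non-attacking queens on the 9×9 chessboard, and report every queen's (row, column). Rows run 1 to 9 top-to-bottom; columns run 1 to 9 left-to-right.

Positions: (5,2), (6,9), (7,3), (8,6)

(1,7) (2,1) (3,8) (4,5) (5,2) (6,9) (7,3) (8,6) (9,4)

Row 1: attacked by (5,2)→{2,6}; (6,9)→{4,9}; (7,3)→{3,9}; (8,6)→{6}. Safe: 1, 5, 7, 8. Place at column 7.
Row 2: attacked by (1,7)→{6,7,8}; (5,2)→{2,5}; (6,9)→{5,9}; (7,3)→{3,8}; (8,6)→{6}. Safe: 1, 4. Place at column 1.
Row 3: attacked by (1,7)→{5,7,9}; (2,1)→{1,2}; (5,2)→{2,4}; (6,9)→{6,9}; (7,3)→{3,7}; (8,6)→{1,6}. Safe: 8. Place at column 8.
Row 4: attacked by (1,7)→{4,7}; (2,1)→{1,3}; (3,8)→{7,8,9}; (5,2)→{1,2,3}; (6,9)→{7,9}; (7,3)→{3,6}; (8,6)→{2,6}. Safe: 5. Place at column 5.
Row 9: attacked by (1,7)→{7}; (2,1)→{1,8}; (3,8)→{2,8}; (4,5)→{5}; (5,2)→{2,6}; (6,9)→{6,9}; (7,3)→{1,3,5}; (8,6)→{5,6,7}. Safe: 4. Place at column 4.
Columns [7, 1, 8, 5, 2, 9, 3, 6, 4], r−c [-6, 1, -5, -1, 3, -3, 4, 2, 5], r+c [8, 3, 11, 9, 7, 15, 10, 14, 13] are all distinct, so no two queens attack.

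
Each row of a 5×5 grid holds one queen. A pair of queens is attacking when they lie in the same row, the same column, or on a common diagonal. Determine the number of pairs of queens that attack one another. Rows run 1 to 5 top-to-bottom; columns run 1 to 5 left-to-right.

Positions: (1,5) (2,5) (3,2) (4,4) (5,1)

Same column: (1,5)–(2,5) (column 5).
Same diagonal: (1,5)–(5,1) (|1−5| = |5−1| = 4).
Total attacking pairs: 2.

2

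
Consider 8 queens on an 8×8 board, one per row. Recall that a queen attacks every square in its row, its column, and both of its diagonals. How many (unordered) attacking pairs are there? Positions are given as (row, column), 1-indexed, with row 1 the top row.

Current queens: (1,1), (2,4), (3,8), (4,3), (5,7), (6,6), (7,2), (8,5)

3

Same diagonal: (1,1)–(6,6) (|1−6| = |1−6| = 5); (2,4)–(5,7) (|2−5| = |4−7| = 3); (5,7)–(6,6) (|5−6| = |7−6| = 1).
Total attacking pairs: 3.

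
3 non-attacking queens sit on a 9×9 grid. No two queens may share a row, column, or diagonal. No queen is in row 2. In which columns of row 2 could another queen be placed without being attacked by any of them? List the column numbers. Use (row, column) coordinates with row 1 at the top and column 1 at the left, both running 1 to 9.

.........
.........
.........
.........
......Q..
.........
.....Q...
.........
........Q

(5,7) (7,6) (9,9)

columns 3, 5, 8

(5,7) attacks row 2 at column 7 and diagonals 4.
(7,6) attacks row 2 at column 6 and diagonals 1.
(9,9) attacks row 2 at column 9 and diagonals 2.
Attacked columns: {1, 2, 4, 6, 7, 9}. Safe: {3, 5, 8}.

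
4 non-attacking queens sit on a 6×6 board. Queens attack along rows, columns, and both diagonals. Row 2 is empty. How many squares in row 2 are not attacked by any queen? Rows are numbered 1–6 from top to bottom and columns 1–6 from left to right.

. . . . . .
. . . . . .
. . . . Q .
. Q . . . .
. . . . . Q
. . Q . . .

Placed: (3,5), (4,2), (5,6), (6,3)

(3,5) attacks row 2 at column 5 and diagonals 4, 6.
(4,2) attacks row 2 at column 2 and diagonals 4.
(5,6) attacks row 2 at column 6 and diagonals 3.
(6,3) attacks row 2 at column 3.
Attacked columns: {2, 3, 4, 5, 6}. Safe: {1}.

1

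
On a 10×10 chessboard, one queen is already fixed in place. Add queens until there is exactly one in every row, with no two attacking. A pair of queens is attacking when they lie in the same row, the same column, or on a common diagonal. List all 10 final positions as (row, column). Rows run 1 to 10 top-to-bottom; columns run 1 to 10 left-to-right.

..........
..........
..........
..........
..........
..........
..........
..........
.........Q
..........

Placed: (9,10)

(1,9) (2,5) (3,8) (4,1) (5,3) (6,6) (7,2) (8,7) (9,10) (10,4)

Row 1: attacked by (9,10)→{2,10}. Safe: 1, 3, 4, 5, 6, 7, 8, 9. Place at column 9.
Row 2: attacked by (1,9)→{8,9,10}; (9,10)→{3,10}. Safe: 1, 2, 4, 5, 6, 7. Place at column 5.
Row 3: attacked by (1,9)→{7,9}; (2,5)→{4,5,6}; (9,10)→{4,10}. Safe: 1, 2, 3, 8. Place at column 8.
Row 4: attacked by (1,9)→{6,9}; (2,5)→{3,5,7}; (3,8)→{7,8,9}; (9,10)→{5,10}. Safe: 1, 2, 4. Place at column 1.
Row 5: attacked by (1,9)→{5,9}; (2,5)→{2,5,8}; (3,8)→{6,8,10}; (4,1)→{1,2}; (9,10)→{6,10}. Safe: 3, 4, 7. Place at column 3.
Row 6: attacked by (1,9)→{4,9}; (2,5)→{1,5,9}; (3,8)→{5,8}; (4,1)→{1,3}; (5,3)→{2,3,4}; (9,10)→{7,10}. Safe: 6. Place at column 6.
Row 7: attacked by (1,9)→{3,9}; (2,5)→{5,10}; (3,8)→{4,8}; (4,1)→{1,4}; (5,3)→{1,3,5}; (6,6)→{5,6,7}; (9,10)→{8,10}. Safe: 2. Place at column 2.
Row 8: attacked by (1,9)→{2,9}; (2,5)→{5}; (3,8)→{3,8}; (4,1)→{1,5}; (5,3)→{3,6}; (6,6)→{4,6,8}; (7,2)→{1,2,3}; (9,10)→{9,10}. Safe: 7. Place at column 7.
Row 10: attacked by (1,9)→{9}; (2,5)→{5}; (3,8)→{1,8}; (4,1)→{1,7}; (5,3)→{3,8}; (6,6)→{2,6,10}; (7,2)→{2,5}; (8,7)→{5,7,9}; (9,10)→{9,10}. Safe: 4. Place at column 4.
Columns [9, 5, 8, 1, 3, 6, 2, 7, 10, 4], r−c [-8, -3, -5, 3, 2, 0, 5, 1, -1, 6], r+c [10, 7, 11, 5, 8, 12, 9, 15, 19, 14] are all distinct, so no two queens attack.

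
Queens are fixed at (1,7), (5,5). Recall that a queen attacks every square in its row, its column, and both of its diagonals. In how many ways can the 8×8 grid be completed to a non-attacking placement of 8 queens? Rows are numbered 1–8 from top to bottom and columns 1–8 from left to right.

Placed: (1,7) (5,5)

1

Branch on row 2: col 1 → 0; col 3 → 1; col 4 → 0.
Sum: 0 + 1 + 0 = 1.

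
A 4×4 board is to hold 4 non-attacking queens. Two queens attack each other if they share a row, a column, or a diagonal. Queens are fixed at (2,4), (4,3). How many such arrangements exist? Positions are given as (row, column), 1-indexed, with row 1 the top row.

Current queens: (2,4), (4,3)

1

Branch on row 1: col 1 → 0; col 2 → 1.
Sum: 0 + 1 = 1.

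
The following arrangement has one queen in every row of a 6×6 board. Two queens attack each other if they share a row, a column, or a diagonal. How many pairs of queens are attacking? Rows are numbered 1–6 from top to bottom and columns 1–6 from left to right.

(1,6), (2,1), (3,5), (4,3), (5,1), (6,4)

Same column: (2,1)–(5,1) (column 1).
Same diagonal: (1,6)–(4,3) (|1−4| = |6−3| = 3); (2,1)–(4,3) (|2−4| = |1−3| = 2).
Total attacking pairs: 3.

3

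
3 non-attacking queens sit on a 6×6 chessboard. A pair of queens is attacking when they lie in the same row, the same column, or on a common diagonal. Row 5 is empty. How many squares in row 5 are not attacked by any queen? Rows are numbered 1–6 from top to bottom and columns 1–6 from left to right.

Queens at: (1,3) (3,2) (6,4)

2

(1,3) attacks row 5 at column 3.
(3,2) attacks row 5 at column 2 and diagonals 4.
(6,4) attacks row 5 at column 4 and diagonals 3, 5.
Attacked columns: {2, 3, 4, 5}. Safe: {1, 6}.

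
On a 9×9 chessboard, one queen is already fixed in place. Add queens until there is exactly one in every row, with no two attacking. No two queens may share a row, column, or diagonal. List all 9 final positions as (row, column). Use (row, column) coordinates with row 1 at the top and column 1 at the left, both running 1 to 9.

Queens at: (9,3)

(1,4) (2,7) (3,5) (4,2) (5,9) (6,1) (7,6) (8,8) (9,3)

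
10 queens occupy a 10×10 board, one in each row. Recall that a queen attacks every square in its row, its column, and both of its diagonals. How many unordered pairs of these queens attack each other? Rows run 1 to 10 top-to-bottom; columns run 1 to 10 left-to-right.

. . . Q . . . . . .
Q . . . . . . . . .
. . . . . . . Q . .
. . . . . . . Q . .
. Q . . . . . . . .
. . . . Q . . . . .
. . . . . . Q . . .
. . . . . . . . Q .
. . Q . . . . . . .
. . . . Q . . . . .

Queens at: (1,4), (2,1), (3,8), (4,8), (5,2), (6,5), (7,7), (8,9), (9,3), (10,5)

5

Same column: (3,8)–(4,8) (column 8); (6,5)–(10,5) (column 5).
Same diagonal: (2,1)–(6,5) (|2−6| = |1−5| = 4); (3,8)–(6,5) (|3−6| = |8−5| = 3); (4,8)–(9,3) (|4−9| = |8−3| = 5).
Total attacking pairs: 5.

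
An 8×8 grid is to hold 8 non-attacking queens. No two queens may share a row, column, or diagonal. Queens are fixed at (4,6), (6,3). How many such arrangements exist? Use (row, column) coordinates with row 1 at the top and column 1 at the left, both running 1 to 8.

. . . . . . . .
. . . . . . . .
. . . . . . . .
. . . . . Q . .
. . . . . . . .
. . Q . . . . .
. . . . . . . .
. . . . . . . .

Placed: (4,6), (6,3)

2

Branch on row 1: col 1 → 0; col 2 → 0; col 4 → 1; col 5 → 1; col 7 → 0.
Sum: 0 + 0 + 1 + 1 + 0 = 2.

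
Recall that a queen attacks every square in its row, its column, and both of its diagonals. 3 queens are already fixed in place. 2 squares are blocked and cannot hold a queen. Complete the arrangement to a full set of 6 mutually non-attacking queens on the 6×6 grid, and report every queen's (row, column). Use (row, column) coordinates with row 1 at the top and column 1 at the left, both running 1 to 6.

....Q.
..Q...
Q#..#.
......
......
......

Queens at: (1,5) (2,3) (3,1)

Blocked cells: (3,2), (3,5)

(1,5) (2,3) (3,1) (4,6) (5,4) (6,2)

Row 4: attacked by (1,5)→{2,5}; (2,3)→{1,3,5}; (3,1)→{1,2}. Safe: 4, 6. Place at column 6.
Row 5: attacked by (1,5)→{1,5}; (2,3)→{3,6}; (3,1)→{1,3}; (4,6)→{5,6}. Safe: 2, 4. Place at column 4.
Row 6: attacked by (1,5)→{5}; (2,3)→{3}; (3,1)→{1,4}; (4,6)→{4,6}; (5,4)→{3,4,5}. Safe: 2. Place at column 2.
Columns [5, 3, 1, 6, 4, 2], r−c [-4, -1, 2, -2, 1, 4], r+c [6, 5, 4, 10, 9, 8] are all distinct, so no two queens attack.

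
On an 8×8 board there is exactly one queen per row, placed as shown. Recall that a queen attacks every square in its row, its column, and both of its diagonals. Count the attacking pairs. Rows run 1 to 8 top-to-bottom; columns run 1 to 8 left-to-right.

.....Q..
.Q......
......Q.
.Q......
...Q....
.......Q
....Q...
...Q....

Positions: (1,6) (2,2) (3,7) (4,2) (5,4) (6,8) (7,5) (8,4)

Same column: (2,2)–(4,2) (column 2); (5,4)–(8,4) (column 4).
Same diagonal: (4,2)–(7,5) (|4−7| = |2−5| = 3); (7,5)–(8,4) (|7−8| = |5−4| = 1).
Total attacking pairs: 4.

4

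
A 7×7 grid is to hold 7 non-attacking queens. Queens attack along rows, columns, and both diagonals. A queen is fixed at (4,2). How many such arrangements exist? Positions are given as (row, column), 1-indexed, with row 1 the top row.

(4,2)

6

Branch on row 1: col 1 → 1; col 3 → 2; col 4 → 2; col 6 → 0; col 7 → 1.
Sum: 1 + 2 + 2 + 0 + 1 = 6.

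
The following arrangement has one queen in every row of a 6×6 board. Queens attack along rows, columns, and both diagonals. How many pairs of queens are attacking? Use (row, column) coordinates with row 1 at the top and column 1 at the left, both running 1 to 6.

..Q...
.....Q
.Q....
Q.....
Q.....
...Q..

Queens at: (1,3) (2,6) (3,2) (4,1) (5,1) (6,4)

2

Same column: (4,1)–(5,1) (column 1).
Same diagonal: (3,2)–(4,1) (|3−4| = |2−1| = 1).
Total attacking pairs: 2.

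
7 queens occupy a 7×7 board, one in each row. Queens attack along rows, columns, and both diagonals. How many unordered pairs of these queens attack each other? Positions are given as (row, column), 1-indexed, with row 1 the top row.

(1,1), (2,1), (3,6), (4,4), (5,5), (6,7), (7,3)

5

Same column: (1,1)–(2,1) (column 1).
Same diagonal: (1,1)–(4,4) (|1−4| = |1−4| = 3); (1,1)–(5,5) (|1−5| = |1−5| = 4); (4,4)–(5,5) (|4−5| = |4−5| = 1); (5,5)–(7,3) (|5−7| = |5−3| = 2).
Total attacking pairs: 5.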